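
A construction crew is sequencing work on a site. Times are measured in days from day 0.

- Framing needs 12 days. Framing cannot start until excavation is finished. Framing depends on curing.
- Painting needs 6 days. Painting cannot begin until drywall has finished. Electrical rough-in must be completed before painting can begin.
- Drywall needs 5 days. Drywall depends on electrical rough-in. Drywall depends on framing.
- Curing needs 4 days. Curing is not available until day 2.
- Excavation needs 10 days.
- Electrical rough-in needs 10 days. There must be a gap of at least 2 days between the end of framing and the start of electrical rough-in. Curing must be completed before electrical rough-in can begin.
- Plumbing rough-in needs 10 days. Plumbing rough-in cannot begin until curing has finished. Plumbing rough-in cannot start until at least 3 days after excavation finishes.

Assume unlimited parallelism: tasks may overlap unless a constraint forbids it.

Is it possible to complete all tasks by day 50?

Yes

Curing waits on its own release at day 2, so it starts at day 2 and finishes at 2 + 4 = day 6.
Excavation has no prerequisites, so it starts at day 0 and finishes at day 10.
Plumbing rough-in needs all of curing (finishes day 6); excavation (finishes day 10, plus 3-day gap → day 13). That puts its earliest start at day 13; it finishes at 13 + 10 = day 23.
For framing: excavation (finishes day 10); curing (finishes day 6). Taking the maximum gives a start of day 10, and it finishes at 10 + 12 = day 22.
Electrical rough-in needs all of framing (finishes day 22, plus 2-day gap → day 24); curing (finishes day 6). That puts its earliest start at day 24; it finishes at 24 + 10 = day 34.
Drywall needs all of electrical rough-in (finishes day 34); framing (finishes day 22). That puts its earliest start at day 34; it finishes at 34 + 5 = day 39.
Painting needs all of drywall (finishes day 39); electrical rough-in (finishes day 34). That puts its earliest start at day 39; it finishes at 39 + 6 = day 45.
Every task is finished by day 45, which is no later than the deadline of 50, so the schedule is feasible.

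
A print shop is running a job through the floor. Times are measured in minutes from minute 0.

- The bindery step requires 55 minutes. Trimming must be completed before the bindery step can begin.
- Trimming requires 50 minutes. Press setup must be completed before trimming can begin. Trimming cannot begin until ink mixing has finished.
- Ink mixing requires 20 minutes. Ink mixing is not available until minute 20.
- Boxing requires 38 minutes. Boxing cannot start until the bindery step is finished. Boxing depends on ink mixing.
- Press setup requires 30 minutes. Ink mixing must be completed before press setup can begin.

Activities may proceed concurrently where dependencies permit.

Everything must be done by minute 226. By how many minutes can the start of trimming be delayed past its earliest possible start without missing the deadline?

13

Ink mixing cannot begin until its own release at minute 20. It runs from minute 20 to 20 + 20 = minute 40.
Press setup cannot begin until ink mixing (finishes minute 40). It runs from minute 40 to 40 + 30 = minute 70.
For trimming: press setup (finishes minute 70); ink mixing (finishes minute 40). Taking the maximum gives a start of minute 70, and it finishes at 70 + 50 = minute 120.

Working backward from the deadline:
To finish by minute 226, boxing (duration 38) must start no later than minute 188.
The bindery step feeds into boxing (must start by minute 188); so the bindery step must finish by minute 188 and therefore start by minute 133.
Trimming feeds into the bindery step (must start by minute 133); so trimming must finish by minute 133 and therefore start by minute 83.
So trimming can start as early as minute 70 and as late as minute 83, giving 83 − 70 = 13 minutes of slack.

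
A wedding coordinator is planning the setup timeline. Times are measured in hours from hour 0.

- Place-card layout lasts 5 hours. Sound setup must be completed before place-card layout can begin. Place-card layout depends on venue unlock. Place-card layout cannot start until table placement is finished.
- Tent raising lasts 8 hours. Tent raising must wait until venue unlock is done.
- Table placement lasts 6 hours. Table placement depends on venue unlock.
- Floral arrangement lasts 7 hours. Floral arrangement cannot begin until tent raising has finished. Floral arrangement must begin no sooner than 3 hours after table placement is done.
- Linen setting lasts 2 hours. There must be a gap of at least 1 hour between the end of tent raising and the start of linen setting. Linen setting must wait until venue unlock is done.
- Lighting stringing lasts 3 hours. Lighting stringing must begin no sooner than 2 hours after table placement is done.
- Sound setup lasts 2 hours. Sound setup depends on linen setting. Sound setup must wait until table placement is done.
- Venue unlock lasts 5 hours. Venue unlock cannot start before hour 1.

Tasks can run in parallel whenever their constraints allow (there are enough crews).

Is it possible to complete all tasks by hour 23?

Venue unlock waits on its own release at hour 1, so it starts at hour 1 and finishes at 1 + 5 = hour 6.
After venue unlock (finishes hour 6), table placement can start at hour 6 and finishes at hour 12.
Lighting stringing cannot begin until table placement (finishes hour 12, plus 2-hour gap → hour 14). It runs from hour 14 to 14 + 3 = hour 17.
After venue unlock (finishes hour 6), tent raising can start at hour 6 and finishes at hour 14.
For floral arrangement: tent raising (finishes hour 14); table placement (finishes hour 12, plus 3-hour gap → hour 15). Taking the maximum gives a start of hour 15, and it finishes at 15 + 7 = hour 22.
Linen setting has to wait for tent raising (finishes hour 14, plus 1-hour gap → hour 15); venue unlock (finishes hour 6). The latest of these is hour 15, so linen setting runs hour 15 to 15 + 2 = hour 17.
Sound setup has to wait for linen setting (finishes hour 17); table placement (finishes hour 12). The latest of these is hour 17, so sound setup runs hour 17 to 17 + 2 = hour 19.
For place-card layout: sound setup (finishes hour 19); venue unlock (finishes hour 6); table placement (finishes hour 12). Taking the maximum gives a start of hour 19, and it finishes at 19 + 5 = hour 24.
The earliest everything can be done is hour 24, which is after the deadline of 23, so it is not possible.

No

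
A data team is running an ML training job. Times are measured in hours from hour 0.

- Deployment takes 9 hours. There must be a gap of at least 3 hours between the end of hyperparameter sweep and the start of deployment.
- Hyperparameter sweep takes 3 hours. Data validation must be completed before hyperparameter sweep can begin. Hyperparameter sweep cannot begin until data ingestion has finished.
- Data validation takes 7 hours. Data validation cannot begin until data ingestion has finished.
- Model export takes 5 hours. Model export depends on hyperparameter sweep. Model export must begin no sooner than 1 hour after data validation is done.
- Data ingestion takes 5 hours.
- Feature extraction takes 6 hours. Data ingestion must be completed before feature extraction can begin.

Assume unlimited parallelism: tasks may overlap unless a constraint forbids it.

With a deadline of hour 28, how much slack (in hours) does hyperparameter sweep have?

1

Data ingestion can start immediately at hour 0; it finishes at hour 5.
After data ingestion (finishes hour 5), data validation can start at hour 5 and finishes at hour 12.
Hyperparameter sweep needs all of data validation (finishes hour 12); data ingestion (finishes hour 5). That puts its earliest start at hour 12; it finishes at 12 + 3 = hour 15.

Working backward from the deadline:
To finish by hour 28, model export (duration 5) must start no later than hour 23.
Deployment must finish by hour 28; it takes 9 hours, so it must start by 28 − 9 = hour 19.
Hyperparameter sweep must finish in time for model export (must start by hour 23); deployment (must start by hour 19, minus 3-hour gap → hour 16). The tightest is hour 16, so hyperparameter sweep must start by 16 − 3 = hour 13.
So hyperparameter sweep can start as early as hour 12 and as late as hour 13, giving 13 − 12 = 1 hour of slack.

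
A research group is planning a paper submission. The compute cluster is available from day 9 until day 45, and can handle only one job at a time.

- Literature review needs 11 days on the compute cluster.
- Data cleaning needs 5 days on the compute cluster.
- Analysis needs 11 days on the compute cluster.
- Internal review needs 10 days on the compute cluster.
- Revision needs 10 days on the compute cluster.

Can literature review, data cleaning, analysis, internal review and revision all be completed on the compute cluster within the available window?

The compute cluster window is 45 − 9 = 36 days.
Running back to back, the jobs need 11 + 5 + 11 + 10 + 10 = 47 days on the compute cluster.
Since 47 > 36, they cannot all fit.

No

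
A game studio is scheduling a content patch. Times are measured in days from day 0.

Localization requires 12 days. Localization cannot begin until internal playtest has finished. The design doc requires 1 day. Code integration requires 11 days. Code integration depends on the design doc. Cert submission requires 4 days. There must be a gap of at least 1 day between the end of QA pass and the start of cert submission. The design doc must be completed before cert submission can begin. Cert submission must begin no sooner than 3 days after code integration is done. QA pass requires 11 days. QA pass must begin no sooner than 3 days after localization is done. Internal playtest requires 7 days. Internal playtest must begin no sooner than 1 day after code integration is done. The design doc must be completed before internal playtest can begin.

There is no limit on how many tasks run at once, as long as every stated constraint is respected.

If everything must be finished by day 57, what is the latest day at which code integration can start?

Cert submission must finish by day 57; it takes 4 days, so it must start by 57 − 4 = day 53.
Since cert submission (must start by day 53, minus 1-day gap → day 52) depends on it, QA pass must finish by day 52. Backing off its 11-day duration gives a latest start of day 41.
Since QA pass (must start by day 41, minus 3-day gap → day 38) depends on it, localization must finish by day 38. Backing off its 12-day duration gives a latest start of day 26.
Internal playtest feeds into localization (must start by day 26); so internal playtest must finish by day 26 and therefore start by day 19.
Code integration must finish in time for internal playtest (must start by day 19, minus 1-day gap → day 18); cert submission (must start by day 53, minus 3-day gap → day 50). The tightest is day 18, so code integration must start by 18 − 11 = day 7.

7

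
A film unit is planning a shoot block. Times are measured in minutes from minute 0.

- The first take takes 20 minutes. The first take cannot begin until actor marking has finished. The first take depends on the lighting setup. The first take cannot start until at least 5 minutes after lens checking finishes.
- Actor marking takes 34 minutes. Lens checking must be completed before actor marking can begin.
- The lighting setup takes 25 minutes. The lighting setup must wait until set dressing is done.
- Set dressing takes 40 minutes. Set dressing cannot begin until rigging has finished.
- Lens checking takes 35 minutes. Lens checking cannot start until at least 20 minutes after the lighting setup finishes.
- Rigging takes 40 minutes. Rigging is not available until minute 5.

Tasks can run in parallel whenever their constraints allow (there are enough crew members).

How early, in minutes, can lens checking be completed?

Rigging waits on its own release at minute 5, so it starts at minute 5 and finishes at 5 + 40 = minute 45.
After rigging (finishes minute 45), set dressing can start at minute 45 and finishes at minute 85.
After set dressing (finishes minute 85), the lighting setup can start at minute 85 and finishes at minute 110.
Lens checking waits on the lighting setup (finishes minute 110, plus 20-minute gap → minute 130), so it starts at minute 130 and finishes at 130 + 35 = minute 165.

165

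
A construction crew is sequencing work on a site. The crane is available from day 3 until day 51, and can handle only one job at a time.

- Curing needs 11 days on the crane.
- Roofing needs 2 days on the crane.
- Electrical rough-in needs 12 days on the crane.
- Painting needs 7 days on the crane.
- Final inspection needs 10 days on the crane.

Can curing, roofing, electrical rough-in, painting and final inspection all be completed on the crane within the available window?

The crane window is 51 − 3 = 48 days.
Running back to back, the jobs need 11 + 2 + 12 + 7 + 10 = 42 days on the crane.
Since 42 ≤ 48, they fit within the window.

Yes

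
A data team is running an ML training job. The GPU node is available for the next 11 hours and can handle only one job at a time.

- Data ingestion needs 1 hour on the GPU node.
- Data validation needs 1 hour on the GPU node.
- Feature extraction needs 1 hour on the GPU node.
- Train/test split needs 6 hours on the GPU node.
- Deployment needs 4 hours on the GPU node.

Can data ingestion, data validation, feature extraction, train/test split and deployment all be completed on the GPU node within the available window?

No

Running back to back, the jobs need 1 + 1 + 1 + 6 + 4 = 13 hours on the GPU node.
Since 13 > 11, they cannot all fit.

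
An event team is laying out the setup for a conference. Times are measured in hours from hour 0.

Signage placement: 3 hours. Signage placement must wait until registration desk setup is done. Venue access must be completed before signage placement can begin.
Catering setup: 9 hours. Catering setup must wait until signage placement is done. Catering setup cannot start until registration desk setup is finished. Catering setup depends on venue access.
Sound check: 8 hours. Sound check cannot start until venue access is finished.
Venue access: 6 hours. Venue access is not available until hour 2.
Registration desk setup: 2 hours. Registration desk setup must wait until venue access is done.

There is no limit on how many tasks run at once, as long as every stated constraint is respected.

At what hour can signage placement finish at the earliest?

After its own release at hour 2, venue access can start at hour 2 and finishes at hour 8.
Registration desk setup cannot begin until venue access (finishes hour 8). It runs from hour 8 to 8 + 2 = hour 10.
Signage placement has to wait for registration desk setup (finishes hour 10); venue access (finishes hour 8). The latest of these is hour 10, so signage placement runs hour 10 to 10 + 3 = hour 13.

13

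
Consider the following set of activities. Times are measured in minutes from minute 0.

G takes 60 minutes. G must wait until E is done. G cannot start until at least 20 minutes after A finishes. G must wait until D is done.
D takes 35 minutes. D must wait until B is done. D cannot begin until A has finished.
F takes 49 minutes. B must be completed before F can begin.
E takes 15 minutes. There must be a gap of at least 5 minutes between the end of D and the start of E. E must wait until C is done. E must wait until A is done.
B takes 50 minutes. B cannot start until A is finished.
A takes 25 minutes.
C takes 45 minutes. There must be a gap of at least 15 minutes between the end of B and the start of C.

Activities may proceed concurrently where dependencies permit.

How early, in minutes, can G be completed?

210

A has no prerequisites, so it starts at minute 0 and finishes at minute 25.
B waits on A (finishes minute 25), so it starts at minute 25 and finishes at 25 + 50 = minute 75.
D has to wait for B (finishes minute 75); A (finishes minute 25). The latest of these is minute 75, so D runs minute 75 to 75 + 35 = minute 110.
After B (finishes minute 75, plus 15-minute gap → minute 90), C can start at minute 90 and finishes at minute 135.
E cannot start until D (finishes minute 110, plus 5-minute gap → minute 115); C (finishes minute 135); A (finishes minute 25). The controlling bound is minute 135, so E finishes at 135 + 15 = minute 150.
G has to wait for E (finishes minute 150); A (finishes minute 25, plus 20-minute gap → minute 45); D (finishes minute 110). The latest of these is minute 150, so G runs minute 150 to 150 + 60 = minute 210.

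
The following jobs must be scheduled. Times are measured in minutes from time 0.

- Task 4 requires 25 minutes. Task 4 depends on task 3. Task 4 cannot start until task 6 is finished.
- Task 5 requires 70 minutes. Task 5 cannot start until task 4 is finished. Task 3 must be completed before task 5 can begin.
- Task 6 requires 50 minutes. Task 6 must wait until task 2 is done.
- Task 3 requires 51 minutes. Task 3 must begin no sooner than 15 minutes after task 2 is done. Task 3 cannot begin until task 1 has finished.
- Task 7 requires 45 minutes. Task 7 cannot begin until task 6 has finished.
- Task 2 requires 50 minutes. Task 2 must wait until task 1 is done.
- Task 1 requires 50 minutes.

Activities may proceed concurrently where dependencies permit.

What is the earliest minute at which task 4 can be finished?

191

Nothing blocks task 1, so it runs from minute 0 to minute 50.
Task 2 waits on task 1 (finishes minute 50), so it starts at minute 50 and finishes at 50 + 50 = minute 100.
Task 6 waits on task 2 (finishes minute 100), so it starts at minute 100 and finishes at 100 + 50 = minute 150.
Task 3 cannot start until task 2 (finishes minute 100, plus 15-minute gap → minute 115); task 1 (finishes minute 50). The controlling bound is minute 115, so task 3 finishes at 115 + 51 = minute 166.
Task 4 has to wait for task 3 (finishes minute 166); task 6 (finishes minute 150). The latest of these is minute 166, so task 4 runs minute 166 to 166 + 25 = minute 191.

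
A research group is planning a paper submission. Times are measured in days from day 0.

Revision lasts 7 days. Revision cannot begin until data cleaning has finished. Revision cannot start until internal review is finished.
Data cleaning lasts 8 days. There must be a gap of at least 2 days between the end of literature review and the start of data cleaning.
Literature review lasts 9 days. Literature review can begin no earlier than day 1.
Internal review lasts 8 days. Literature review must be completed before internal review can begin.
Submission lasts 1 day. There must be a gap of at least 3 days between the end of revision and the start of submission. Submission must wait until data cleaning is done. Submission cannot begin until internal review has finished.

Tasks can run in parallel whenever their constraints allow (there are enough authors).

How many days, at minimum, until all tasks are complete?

31

Literature review waits on its own release at day 1, so it starts at day 1 and finishes at 1 + 9 = day 10.
After literature review (finishes day 10), internal review can start at day 10 and finishes at day 18.
Data cleaning cannot begin until literature review (finishes day 10, plus 2-day gap → day 12). It runs from day 12 to 12 + 8 = day 20.
For revision: data cleaning (finishes day 20); internal review (finishes day 18). Taking the maximum gives a start of day 20, and it finishes at 20 + 7 = day 27.
Submission cannot start until revision (finishes day 27, plus 3-day gap → day 30); data cleaning (finishes day 20); internal review (finishes day 18). The controlling bound is day 30, so submission finishes at 30 + 1 = day 31.
All tasks are finished once the last one completes. Finish times: Literature review at 10, Data cleaning at 20, Internal review at 18, Revision at 27, Submission at 31. The latest is day 31.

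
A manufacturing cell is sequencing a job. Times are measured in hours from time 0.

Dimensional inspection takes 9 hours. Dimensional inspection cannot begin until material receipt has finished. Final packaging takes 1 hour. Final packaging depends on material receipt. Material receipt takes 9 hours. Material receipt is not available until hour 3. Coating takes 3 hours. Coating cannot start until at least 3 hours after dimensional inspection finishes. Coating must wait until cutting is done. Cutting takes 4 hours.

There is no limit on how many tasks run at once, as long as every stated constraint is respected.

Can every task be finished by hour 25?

No

Nothing blocks cutting, so it runs from hour 0 to hour 4.
Material receipt waits on its own release at hour 3, so it starts at hour 3 and finishes at 3 + 9 = hour 12.
After material receipt (finishes hour 12), final packaging can start at hour 12 and finishes at hour 13.
Dimensional inspection waits on material receipt (finishes hour 12), so it starts at hour 12 and finishes at 12 + 9 = hour 21.
Coating has to wait for dimensional inspection (finishes hour 21, plus 3-hour gap → hour 24); cutting (finishes hour 4). The latest of these is hour 24, so coating runs hour 24 to 24 + 3 = hour 27.
The earliest everything can be done is hour 27, which is after the deadline of 25, so it is not possible.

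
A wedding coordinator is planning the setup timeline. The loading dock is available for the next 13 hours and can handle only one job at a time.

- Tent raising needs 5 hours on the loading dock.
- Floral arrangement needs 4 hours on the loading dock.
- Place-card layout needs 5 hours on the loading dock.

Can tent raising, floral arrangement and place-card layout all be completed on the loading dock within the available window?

Running back to back, the jobs need 5 + 4 + 5 = 14 hours on the loading dock.
Since 14 > 13, they cannot all fit.

No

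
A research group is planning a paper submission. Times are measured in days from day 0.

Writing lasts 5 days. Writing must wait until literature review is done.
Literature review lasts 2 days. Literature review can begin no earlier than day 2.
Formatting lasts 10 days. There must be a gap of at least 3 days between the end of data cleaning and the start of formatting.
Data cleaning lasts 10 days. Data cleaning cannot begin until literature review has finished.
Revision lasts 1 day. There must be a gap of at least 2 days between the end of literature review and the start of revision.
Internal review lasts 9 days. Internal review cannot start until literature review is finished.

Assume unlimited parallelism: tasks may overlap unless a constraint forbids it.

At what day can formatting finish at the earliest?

Literature review cannot begin until its own release at day 2. It runs from day 2 to 2 + 2 = day 4.
After literature review (finishes day 4), data cleaning can start at day 4 and finishes at day 14.
Formatting waits on data cleaning (finishes day 14, plus 3-day gap → day 17), so it starts at day 17 and finishes at 17 + 10 = day 27.

27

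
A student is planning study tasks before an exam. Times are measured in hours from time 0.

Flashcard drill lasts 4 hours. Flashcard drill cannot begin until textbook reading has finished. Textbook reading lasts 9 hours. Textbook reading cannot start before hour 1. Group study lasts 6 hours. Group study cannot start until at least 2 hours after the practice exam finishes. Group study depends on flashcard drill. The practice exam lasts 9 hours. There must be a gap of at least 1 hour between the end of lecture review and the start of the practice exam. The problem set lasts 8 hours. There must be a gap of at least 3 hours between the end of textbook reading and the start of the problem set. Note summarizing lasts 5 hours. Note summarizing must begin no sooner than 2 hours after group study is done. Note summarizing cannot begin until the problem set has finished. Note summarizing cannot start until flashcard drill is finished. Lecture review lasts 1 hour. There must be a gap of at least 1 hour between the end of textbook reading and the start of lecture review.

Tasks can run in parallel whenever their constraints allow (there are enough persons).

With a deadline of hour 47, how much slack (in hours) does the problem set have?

Textbook reading waits on its own release at hour 1, so it starts at hour 1 and finishes at 1 + 9 = hour 10.
After textbook reading (finishes hour 10, plus 3-hour gap → hour 13), the problem set can start at hour 13 and finishes at hour 21.

Working backward from the deadline:
Nothing follows note summarizing; the deadline of hour 47 is its only limit. It must start by 47 − 5 = hour 42.
The problem set feeds into note summarizing (must start by hour 42); so the problem set must finish by hour 42 and therefore start by hour 34.
So the problem set can start as early as hour 13 and as late as hour 34, giving 34 − 13 = 21 hours of slack.

21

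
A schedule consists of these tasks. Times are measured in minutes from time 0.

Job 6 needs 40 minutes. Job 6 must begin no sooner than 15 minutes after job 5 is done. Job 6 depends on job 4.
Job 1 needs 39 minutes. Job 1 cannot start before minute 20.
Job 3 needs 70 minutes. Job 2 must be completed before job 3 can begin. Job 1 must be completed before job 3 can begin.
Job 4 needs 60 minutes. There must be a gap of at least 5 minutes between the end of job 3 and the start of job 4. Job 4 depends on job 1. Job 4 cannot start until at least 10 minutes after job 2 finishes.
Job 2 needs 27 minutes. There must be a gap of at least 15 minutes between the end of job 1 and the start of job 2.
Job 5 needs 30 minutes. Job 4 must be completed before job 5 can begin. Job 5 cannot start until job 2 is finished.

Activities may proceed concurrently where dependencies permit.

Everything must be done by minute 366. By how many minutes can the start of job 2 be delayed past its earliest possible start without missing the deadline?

45

Job 1 cannot begin until its own release at minute 20. It runs from minute 20 to 20 + 39 = minute 59.
Job 2 waits on job 1 (finishes minute 59, plus 15-minute gap → minute 74), so it starts at minute 74 and finishes at 74 + 27 = minute 101.

Working backward from the deadline:
Job 6 has no dependents, so it just needs to finish by minute 366. Starting by 366 − 40 = minute 326 achieves that.
Job 5 must finish before job 6 (must start by minute 326, minus 15-minute gap → minute 311). With a 30-minute duration, job 5 must start by 311 − 30 = minute 281.
Job 4 must finish in time for job 5 (must start by minute 281); job 6 (must start by minute 326). The tightest is minute 281, so job 4 must start by 281 − 60 = minute 221.
Job 3 has to be done before job 4 (must start by minute 221, minus 5-minute gap → minute 216). That means finishing by minute 216, i.e. starting by 216 − 70 = minute 146.
Job 2 must finish in time for job 3 (must start by minute 146); job 4 (must start by minute 221, minus 10-minute gap → minute 211); job 5 (must start by minute 281). The tightest is minute 146, so job 2 must start by 146 − 27 = minute 119.
So job 2 can start as early as minute 74 and as late as minute 119, giving 119 − 74 = 45 minutes of slack.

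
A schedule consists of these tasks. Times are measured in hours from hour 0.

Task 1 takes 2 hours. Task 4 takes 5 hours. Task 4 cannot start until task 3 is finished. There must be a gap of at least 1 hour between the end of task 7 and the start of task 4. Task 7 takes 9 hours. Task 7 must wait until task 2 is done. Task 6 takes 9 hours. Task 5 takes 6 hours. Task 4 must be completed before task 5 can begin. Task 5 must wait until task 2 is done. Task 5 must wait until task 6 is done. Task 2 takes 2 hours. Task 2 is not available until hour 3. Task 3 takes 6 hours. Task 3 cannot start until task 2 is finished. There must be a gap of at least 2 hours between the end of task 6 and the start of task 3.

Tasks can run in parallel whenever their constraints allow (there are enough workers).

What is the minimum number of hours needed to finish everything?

Task 6 can start immediately at hour 0; it finishes at hour 9.
After its own release at hour 3, task 2 can start at hour 3 and finishes at hour 5.
Task 7 cannot begin until task 2 (finishes hour 5). It runs from hour 5 to 5 + 9 = hour 14.
Task 3 needs all of task 2 (finishes hour 5); task 6 (finishes hour 9, plus 2-hour gap → hour 11). That puts its earliest start at hour 11; it finishes at 11 + 6 = hour 17.
Task 4 has to wait for task 3 (finishes hour 17); task 7 (finishes hour 14, plus 1-hour gap → hour 15). The latest of these is hour 17, so task 4 runs hour 17 to 17 + 5 = hour 22.
Task 5 needs all of task 4 (finishes hour 22); task 2 (finishes hour 5); task 6 (finishes hour 9). That puts its earliest start at hour 22; it finishes at 22 + 6 = hour 28.
Nothing blocks task 1, so it runs from hour 0 to hour 2.
All tasks are finished once the last one completes. Finish times: Task 1 at 2, Task 2 at 5, Task 3 at 17, Task 4 at 22, Task 5 at 28, Task 6 at 9, Task 7 at 14. The latest is hour 28.

28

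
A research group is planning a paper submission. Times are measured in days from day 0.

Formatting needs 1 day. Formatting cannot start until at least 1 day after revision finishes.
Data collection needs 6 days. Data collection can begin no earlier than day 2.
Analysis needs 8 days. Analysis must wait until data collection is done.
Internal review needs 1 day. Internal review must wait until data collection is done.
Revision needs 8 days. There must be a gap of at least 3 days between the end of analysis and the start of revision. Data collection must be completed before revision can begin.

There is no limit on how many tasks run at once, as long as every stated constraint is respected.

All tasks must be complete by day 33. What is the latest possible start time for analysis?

Nothing follows formatting; the deadline of day 33 is its only limit. It must start by 33 − 1 = day 32.
Revision feeds into formatting (must start by day 32, minus 1-day gap → day 31); so revision must finish by day 31 and therefore start by day 23.
Since revision (must start by day 23, minus 3-day gap → day 20) depends on it, analysis must finish by day 20. Backing off its 8-day duration gives a latest start of day 12.

12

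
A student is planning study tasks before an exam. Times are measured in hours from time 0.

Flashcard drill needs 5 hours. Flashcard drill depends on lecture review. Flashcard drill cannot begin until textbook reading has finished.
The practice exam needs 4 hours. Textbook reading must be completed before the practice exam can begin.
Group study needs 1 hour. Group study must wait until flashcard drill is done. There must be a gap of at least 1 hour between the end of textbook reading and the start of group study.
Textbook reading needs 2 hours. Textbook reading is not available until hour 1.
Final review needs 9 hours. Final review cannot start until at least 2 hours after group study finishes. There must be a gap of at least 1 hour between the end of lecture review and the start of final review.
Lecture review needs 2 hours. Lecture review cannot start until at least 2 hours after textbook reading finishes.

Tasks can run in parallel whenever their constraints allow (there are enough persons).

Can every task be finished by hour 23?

No

Textbook reading cannot begin until its own release at hour 1. It runs from hour 1 to 1 + 2 = hour 3.
The practice exam waits on textbook reading (finishes hour 3), so it starts at hour 3 and finishes at 3 + 4 = hour 7.
After textbook reading (finishes hour 3, plus 2-hour gap → hour 5), lecture review can start at hour 5 and finishes at hour 7.
Flashcard drill has to wait for lecture review (finishes hour 7); textbook reading (finishes hour 3). The latest of these is hour 7, so flashcard drill runs hour 7 to 7 + 5 = hour 12.
Group study cannot start until flashcard drill (finishes hour 12); textbook reading (finishes hour 3, plus 1-hour gap → hour 4). The controlling bound is hour 12, so group study finishes at 12 + 1 = hour 13.
Final review cannot start until group study (finishes hour 13, plus 2-hour gap → hour 15); lecture review (finishes hour 7, plus 1-hour gap → hour 8). The controlling bound is hour 15, so final review finishes at 15 + 9 = hour 24.
The earliest everything can be done is hour 24, which is after the deadline of 23, so it is not possible.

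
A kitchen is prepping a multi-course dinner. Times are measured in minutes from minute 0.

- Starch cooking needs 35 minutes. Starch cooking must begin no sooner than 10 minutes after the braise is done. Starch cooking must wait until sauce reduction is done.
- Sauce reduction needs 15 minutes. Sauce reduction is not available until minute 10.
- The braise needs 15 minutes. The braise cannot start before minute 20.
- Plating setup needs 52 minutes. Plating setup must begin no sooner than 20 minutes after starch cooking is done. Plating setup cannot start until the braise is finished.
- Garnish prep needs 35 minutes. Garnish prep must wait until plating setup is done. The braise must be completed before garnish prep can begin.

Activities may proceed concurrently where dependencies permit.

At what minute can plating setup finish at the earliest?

152

After its own release at minute 10, sauce reduction can start at minute 10 and finishes at minute 25.
After its own release at minute 20, the braise can start at minute 20 and finishes at minute 35.
For starch cooking: the braise (finishes minute 35, plus 10-minute gap → minute 45); sauce reduction (finishes minute 25). Taking the maximum gives a start of minute 45, and it finishes at 45 + 35 = minute 80.
For plating setup: starch cooking (finishes minute 80, plus 20-minute gap → minute 100); the braise (finishes minute 35). Taking the maximum gives a start of minute 100, and it finishes at 100 + 52 = minute 152.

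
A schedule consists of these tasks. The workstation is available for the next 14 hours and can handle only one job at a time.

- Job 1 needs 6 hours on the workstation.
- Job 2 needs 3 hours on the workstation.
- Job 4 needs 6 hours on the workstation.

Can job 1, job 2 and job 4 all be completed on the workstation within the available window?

Running back to back, the jobs need 6 + 3 + 6 = 15 hours on the workstation.
Since 15 > 14, they cannot all fit.

No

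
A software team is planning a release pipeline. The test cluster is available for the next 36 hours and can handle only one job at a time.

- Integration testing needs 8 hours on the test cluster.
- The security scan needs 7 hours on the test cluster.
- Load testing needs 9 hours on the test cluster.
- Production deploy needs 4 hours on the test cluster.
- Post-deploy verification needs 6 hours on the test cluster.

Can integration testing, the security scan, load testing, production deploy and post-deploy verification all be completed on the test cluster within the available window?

Yes

Running back to back, the jobs need 8 + 7 + 9 + 4 + 6 = 34 hours on the test cluster.
Since 34 ≤ 36, they fit within the window.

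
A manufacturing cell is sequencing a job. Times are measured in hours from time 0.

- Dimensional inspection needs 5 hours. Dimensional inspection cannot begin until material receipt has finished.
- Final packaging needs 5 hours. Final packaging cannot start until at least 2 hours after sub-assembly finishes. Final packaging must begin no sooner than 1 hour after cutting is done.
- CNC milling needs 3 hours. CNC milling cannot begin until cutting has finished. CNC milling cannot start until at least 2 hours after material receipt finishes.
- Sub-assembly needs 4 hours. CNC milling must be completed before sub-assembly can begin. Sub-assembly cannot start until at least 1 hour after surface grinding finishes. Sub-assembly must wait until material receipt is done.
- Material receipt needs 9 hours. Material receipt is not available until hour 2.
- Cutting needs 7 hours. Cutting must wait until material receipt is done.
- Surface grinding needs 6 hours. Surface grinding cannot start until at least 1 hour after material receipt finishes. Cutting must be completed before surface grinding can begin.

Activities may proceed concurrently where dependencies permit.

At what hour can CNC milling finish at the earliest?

Material receipt cannot begin until its own release at hour 2. It runs from hour 2 to 2 + 9 = hour 11.
Cutting waits on material receipt (finishes hour 11), so it starts at hour 11 and finishes at 11 + 7 = hour 18.
CNC milling needs all of cutting (finishes hour 18); material receipt (finishes hour 11, plus 2-hour gap → hour 13). That puts its earliest start at hour 18; it finishes at 18 + 3 = hour 21.

21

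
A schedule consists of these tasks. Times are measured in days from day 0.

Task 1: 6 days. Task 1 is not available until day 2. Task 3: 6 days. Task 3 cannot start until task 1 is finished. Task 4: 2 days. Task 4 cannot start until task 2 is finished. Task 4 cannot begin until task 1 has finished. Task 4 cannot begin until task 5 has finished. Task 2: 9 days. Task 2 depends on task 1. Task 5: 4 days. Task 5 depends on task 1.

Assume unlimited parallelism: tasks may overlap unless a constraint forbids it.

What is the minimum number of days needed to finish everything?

19

Task 1 waits on its own release at day 2, so it starts at day 2 and finishes at 2 + 6 = day 8.
Task 5 cannot begin until task 1 (finishes day 8). It runs from day 8 to 8 + 4 = day 12.
Task 3 cannot begin until task 1 (finishes day 8). It runs from day 8 to 8 + 6 = day 14.
After task 1 (finishes day 8), task 2 can start at day 8 and finishes at day 17.
Task 4 cannot start until task 2 (finishes day 17); task 1 (finishes day 8); task 5 (finishes day 12). The controlling bound is day 17, so task 4 finishes at 17 + 2 = day 19.
All tasks are finished once the last one completes. Finish times: Task 1 at 8, Task 2 at 17, Task 3 at 14, Task 4 at 19, Task 5 at 12. The latest is day 19.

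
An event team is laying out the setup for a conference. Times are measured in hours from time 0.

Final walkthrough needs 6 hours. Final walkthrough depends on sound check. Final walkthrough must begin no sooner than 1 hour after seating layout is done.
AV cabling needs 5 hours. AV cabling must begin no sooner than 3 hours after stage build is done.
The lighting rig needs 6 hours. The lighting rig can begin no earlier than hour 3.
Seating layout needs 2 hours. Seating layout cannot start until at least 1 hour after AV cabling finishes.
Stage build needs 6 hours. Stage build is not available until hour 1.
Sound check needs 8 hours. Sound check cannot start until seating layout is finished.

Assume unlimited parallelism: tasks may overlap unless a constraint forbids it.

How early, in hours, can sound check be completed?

26

Stage build waits on its own release at hour 1, so it starts at hour 1 and finishes at 1 + 6 = hour 7.
AV cabling cannot begin until stage build (finishes hour 7, plus 3-hour gap → hour 10). It runs from hour 10 to 10 + 5 = hour 15.
After AV cabling (finishes hour 15, plus 1-hour gap → hour 16), seating layout can start at hour 16 and finishes at hour 18.
Sound check waits on seating layout (finishes hour 18), so it starts at hour 18 and finishes at 18 + 8 = hour 26.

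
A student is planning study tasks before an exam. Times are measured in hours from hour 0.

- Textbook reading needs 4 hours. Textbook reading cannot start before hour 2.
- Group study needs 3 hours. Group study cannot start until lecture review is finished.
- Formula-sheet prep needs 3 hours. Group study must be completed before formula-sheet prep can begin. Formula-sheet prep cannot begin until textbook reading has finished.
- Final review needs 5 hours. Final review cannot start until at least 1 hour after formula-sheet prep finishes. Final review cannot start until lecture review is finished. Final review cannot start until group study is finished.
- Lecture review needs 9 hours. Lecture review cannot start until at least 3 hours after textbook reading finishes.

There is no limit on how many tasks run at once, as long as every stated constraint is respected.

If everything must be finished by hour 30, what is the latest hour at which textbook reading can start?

2

Final review must finish by hour 30; it takes 5 hours, so it must start by 30 − 5 = hour 25.
Formula-sheet prep must finish before final review (must start by hour 25, minus 1-hour gap → hour 24). With a 3-hour duration, formula-sheet prep must start by 24 − 3 = hour 21.
Group study feeds formula-sheet prep (must start by hour 21); final review (must start by hour 25). Taking the minimum, group study must finish by hour 21 and start by 21 − 3 = hour 18.
Lecture review feeds group study (must start by hour 18); final review (must start by hour 25). Taking the minimum, lecture review must finish by hour 18 and start by 18 − 9 = hour 9.
Textbook reading must finish in time for lecture review (must start by hour 9, minus 3-hour gap → hour 6); formula-sheet prep (must start by hour 21). The tightest is hour 6, so textbook reading must start by 6 − 4 = hour 2.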